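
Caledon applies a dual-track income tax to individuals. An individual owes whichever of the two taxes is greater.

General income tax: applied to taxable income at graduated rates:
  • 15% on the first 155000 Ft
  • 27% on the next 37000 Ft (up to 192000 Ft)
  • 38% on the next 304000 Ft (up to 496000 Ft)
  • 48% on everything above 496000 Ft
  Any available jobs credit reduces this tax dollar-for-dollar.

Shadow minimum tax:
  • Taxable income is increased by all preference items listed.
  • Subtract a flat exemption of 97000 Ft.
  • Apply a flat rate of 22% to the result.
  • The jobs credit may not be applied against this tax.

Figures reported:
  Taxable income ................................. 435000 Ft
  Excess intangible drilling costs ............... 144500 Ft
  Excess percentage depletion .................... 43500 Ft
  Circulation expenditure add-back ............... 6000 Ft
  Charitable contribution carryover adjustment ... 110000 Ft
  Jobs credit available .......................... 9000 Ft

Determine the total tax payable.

General income tax:
  155000 Ft × 15% = 23250 Ft
  37000 Ft × 27% = 9990 Ft
  243000 Ft × 38% = 92340 Ft
  → 125580 Ft
  Less jobs credit 9000 Ft → 116580 Ft

Shadow minimum tax:
  Adjusted income: 435000 Ft + 144500 Ft + 43500 Ft + 6000 Ft + 110000 Ft = 739000 Ft
  Less exemption 97000 Ft → base 642000 Ft
  642000 Ft × 22% = 141240 Ft

141240 Ft > 116580 Ft, so the shadow minimum tax is the binding amount.

141240 Ft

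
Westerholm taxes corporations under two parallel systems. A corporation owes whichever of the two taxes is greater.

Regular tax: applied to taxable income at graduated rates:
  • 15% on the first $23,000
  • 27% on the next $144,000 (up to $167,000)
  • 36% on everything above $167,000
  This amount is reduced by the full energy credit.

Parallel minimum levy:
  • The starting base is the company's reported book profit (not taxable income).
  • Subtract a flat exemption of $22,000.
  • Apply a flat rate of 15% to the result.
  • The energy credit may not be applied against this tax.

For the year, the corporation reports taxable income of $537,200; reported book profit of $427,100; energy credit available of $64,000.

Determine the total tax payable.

$111,602

Parallel minimum levy:
  Base (reported book profit): $427,100
  Less exemption $22,000 → base $405,100
  $405,100 × 15% = $60,765

Regular tax:
  $23,000 × 15% = $3,450
  $144,000 × 27% = $38,880
  $370,200 × 36% = $133,272
  → $175,602
  Less energy credit $64,000 → $111,602

$111,602 > $60,765, so the regular tax governs.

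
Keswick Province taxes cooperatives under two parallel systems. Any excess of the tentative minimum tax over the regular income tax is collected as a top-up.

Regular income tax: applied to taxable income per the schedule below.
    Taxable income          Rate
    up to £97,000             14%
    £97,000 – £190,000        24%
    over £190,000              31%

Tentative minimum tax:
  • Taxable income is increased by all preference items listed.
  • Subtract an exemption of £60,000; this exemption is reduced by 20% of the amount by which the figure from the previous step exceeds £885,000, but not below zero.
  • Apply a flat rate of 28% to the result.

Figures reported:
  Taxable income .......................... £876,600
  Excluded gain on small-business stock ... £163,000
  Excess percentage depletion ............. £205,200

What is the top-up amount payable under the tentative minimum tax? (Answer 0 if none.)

Tentative minimum tax:
  Adjusted income: £876,600 + £163,000 + £205,200 = £1,244,800
  Exemption: 20% × (£1,244,800 − £885,000) = £71,960 ≥ £60,000, so the exemption is fully phased out
  Base: £1,244,800 − £0 = £1,244,800
  £1,244,800 × 28% = £348,544

Regular income tax:
  £97,000 × 14% = £13,580
  £93,000 × 24% = £22,320
  £686,600 × 31% = £212,846
  → £248,746

Excess of tentative minimum tax over regular income tax: £348,544 − £248,746 = £99,798.

£99,798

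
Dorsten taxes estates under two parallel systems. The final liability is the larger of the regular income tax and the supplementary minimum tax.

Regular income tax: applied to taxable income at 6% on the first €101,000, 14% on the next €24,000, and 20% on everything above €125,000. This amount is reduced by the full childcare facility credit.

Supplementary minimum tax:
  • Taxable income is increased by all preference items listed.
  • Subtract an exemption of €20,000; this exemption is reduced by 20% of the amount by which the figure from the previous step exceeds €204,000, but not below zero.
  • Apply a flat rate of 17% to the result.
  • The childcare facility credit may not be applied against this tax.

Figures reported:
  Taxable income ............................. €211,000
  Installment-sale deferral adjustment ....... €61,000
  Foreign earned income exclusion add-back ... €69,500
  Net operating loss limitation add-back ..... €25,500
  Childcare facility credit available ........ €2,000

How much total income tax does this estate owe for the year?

Supplementary minimum tax:
  Adjusted income: €211,000 + €61,000 + €69,500 + €25,500 = €367,000
  Exemption: 20% × (€367,000 − €204,000) = €32,600 ≥ €20,000, so the exemption is fully phased out
  Base: €367,000 − €0 = €367,000
  €367,000 × 17% = €62,390

Regular income tax:
  €101,000 × 6% = €6,060
  €24,000 × 14% = €3,360
  €86,000 × 20% = €17,200
  → €26,620
  Less childcare facility credit €2,000 → €24,620

€62,390 > €24,620, so the supplementary minimum tax is the binding amount.

€62,390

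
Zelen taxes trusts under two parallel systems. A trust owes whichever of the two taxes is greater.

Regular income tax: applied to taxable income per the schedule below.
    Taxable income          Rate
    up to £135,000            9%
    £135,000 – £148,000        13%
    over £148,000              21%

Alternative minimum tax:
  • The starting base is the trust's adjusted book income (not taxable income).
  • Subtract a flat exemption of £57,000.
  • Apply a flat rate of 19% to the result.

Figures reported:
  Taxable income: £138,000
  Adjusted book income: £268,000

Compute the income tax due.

£40,090

Alternative minimum tax:
  Base (adjusted book income): £268,000
  Less exemption £57,000 → base £211,000
  £211,000 × 19% = £40,090

Regular income tax:
  £135,000 × 9% = £12,150
  £3,000 × 13% = £390
  → £12,540

£40,090 > £12,540, so the alternative minimum tax is the binding amount.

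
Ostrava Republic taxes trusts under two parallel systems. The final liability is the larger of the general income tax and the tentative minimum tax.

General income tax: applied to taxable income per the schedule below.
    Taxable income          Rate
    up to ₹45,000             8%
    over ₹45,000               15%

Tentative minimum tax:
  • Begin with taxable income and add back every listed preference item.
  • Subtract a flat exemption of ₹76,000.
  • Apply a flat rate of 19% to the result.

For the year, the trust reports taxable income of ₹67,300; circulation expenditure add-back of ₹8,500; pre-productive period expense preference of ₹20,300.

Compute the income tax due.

₹6,945

Tentative minimum tax:
  Adjusted income: ₹67,300 + ₹8,500 + ₹20,300 = ₹96,100
  Less exemption ₹76,000 → base ₹20,100
  ₹20,100 × 19% = ₹3,819

General income tax:
  ₹45,000 × 8% = ₹3,600
  ₹22,300 × 15% = ₹3,345
  → ₹6,945

₹6,945 > ₹3,819, so the general income tax governs.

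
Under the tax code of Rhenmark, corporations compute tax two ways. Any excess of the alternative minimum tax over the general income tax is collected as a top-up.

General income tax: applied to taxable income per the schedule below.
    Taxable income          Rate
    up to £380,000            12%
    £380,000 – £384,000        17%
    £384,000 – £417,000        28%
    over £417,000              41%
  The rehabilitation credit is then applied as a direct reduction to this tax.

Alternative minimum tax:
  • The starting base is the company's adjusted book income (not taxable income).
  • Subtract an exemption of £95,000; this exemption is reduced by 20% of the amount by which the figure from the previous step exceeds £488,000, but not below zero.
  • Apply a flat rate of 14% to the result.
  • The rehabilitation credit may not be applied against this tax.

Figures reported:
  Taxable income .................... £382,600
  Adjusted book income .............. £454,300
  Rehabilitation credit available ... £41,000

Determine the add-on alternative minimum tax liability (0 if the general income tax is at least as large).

£45,260

Alternative minimum tax:
  Base (adjusted book income): £454,300
  Exemption: £454,300 ≤ £488,000, so full £95,000 applies
  Base: £454,300 − £95,000 = £359,300
  £359,300 × 14% = £50,302

General income tax:
  £380,000 × 12% = £45,600
  £2,600 × 17% = £442
  → £46,042
  Less rehabilitation credit £41,000 → £5,042

Excess of alternative minimum tax over general income tax: £50,302 − £5,042 = £45,260.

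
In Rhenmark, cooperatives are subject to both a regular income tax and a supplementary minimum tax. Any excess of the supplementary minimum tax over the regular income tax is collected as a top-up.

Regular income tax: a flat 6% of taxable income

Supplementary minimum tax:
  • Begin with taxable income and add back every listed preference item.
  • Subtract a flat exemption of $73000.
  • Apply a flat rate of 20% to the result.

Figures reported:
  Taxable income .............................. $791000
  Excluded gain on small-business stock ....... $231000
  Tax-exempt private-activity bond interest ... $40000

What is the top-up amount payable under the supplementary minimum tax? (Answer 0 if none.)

$150340

Regular income tax:
  $791000 × 6% = $47460

Supplementary minimum tax:
  Adjusted income: $791000 + $231000 + $40000 = $1062000
  Less exemption $73000 → base $989000
  $989000 × 20% = $197800

Excess of supplementary minimum tax over regular income tax: $197800 − $47460 = $150340.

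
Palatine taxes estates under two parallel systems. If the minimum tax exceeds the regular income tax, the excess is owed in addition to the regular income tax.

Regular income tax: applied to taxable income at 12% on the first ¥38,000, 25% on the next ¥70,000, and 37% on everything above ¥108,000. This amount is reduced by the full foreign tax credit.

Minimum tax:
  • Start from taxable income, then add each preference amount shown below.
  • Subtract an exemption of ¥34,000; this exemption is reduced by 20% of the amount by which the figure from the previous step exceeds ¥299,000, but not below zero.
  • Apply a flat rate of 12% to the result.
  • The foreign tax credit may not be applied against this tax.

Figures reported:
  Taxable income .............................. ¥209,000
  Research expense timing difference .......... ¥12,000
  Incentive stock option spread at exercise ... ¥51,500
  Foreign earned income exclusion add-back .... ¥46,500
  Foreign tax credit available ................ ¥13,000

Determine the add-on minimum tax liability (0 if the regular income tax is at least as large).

¥0

Regular income tax:
  ¥38,000 × 12% = ¥4,560
  ¥70,000 × 25% = ¥17,500
  ¥101,000 × 37% = ¥37,370
  → ¥59,430
  Less foreign tax credit ¥13,000 → ¥46,430

Minimum tax:
  Adjusted income: ¥209,000 + ¥12,000 + ¥51,500 + ¥46,500 = ¥319,000
  Exemption: ¥34,000 − 20% × (¥319,000 − ¥299,000) = ¥34,000 − ¥4,000 = ¥30,000
  Base: ¥319,000 − ¥30,000 = ¥289,000
  ¥289,000 × 12% = ¥34,680

¥34,680 ≤ ¥46,430, so no add-on is due.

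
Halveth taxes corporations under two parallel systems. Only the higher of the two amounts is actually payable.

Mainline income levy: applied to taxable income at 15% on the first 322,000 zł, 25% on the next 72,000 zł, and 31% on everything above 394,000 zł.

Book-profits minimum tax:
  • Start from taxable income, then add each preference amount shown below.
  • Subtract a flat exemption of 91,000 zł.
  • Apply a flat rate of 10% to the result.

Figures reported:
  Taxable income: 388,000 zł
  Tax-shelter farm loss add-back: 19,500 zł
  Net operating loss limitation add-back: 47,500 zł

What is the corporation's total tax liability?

Book-profits minimum tax:
  Adjusted income: 388,000 zł + 19,500 zł + 47,500 zł = 455,000 zł
  Less exemption 91,000 zł → base 364,000 zł
  364,000 zł × 10% = 36,400 zł

Mainline income levy:
  322,000 zł × 15% = 48,300 zł
  66,000 zł × 25% = 16,500 zł
  → 64,800 zł

64,800 zł > 36,400 zł, so the mainline income levy governs.

64,800 zł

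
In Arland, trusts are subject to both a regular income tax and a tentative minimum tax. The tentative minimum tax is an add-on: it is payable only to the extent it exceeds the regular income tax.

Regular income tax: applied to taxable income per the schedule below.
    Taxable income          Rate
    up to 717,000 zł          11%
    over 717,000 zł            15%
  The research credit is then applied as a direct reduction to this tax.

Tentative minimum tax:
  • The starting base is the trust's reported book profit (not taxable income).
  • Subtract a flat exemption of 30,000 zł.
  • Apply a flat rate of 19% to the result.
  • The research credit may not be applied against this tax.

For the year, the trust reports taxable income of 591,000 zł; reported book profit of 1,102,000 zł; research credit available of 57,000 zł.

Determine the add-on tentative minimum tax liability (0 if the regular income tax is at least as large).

Regular income tax:
  591,000 zł × 11% = 65,010 zł
  Less research credit 57,000 zł → 8,010 zł

Tentative minimum tax:
  Base (reported book profit): 1,102,000 zł
  Less exemption 30,000 zł → base 1,072,000 zł
  1,072,000 zł × 19% = 203,680 zł

Excess of tentative minimum tax over regular income tax: 203,680 zł − 8,010 zł = 195,670 zł.

195,670 zł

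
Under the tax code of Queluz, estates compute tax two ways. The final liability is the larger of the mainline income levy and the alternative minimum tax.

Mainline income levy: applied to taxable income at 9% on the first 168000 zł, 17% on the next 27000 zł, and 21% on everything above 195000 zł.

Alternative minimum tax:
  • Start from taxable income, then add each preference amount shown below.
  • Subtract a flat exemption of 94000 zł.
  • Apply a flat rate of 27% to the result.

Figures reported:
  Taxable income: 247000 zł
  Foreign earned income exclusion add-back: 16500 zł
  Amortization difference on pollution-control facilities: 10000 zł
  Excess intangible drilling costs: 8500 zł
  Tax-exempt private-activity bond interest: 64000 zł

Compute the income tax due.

Alternative minimum tax:
  Adjusted income: 247000 zł + 16500 zł + 10000 zł + 8500 zł + 64000 zł = 346000 zł
  Less exemption 94000 zł → base 252000 zł
  252000 zł × 27% = 68040 zł

Mainline income levy:
  168000 zł × 9% = 15120 zł
  27000 zł × 17% = 4590 zł
  52000 zł × 21% = 10920 zł
  → 30630 zł

68040 zł > 30630 zł, so the alternative minimum tax is the binding amount.

68040 zł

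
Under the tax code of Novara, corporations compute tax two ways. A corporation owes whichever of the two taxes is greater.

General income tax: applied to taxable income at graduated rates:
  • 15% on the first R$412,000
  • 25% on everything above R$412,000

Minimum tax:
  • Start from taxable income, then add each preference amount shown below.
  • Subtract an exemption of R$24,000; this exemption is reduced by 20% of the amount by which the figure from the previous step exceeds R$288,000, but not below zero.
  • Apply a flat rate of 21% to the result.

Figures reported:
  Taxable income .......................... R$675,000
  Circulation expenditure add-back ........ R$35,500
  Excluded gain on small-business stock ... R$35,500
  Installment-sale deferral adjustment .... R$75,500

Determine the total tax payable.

Minimum tax:
  Adjusted income: R$675,000 + R$35,500 + R$35,500 + R$75,500 = R$821,500
  Exemption: 20% × (R$821,500 − R$288,000) = R$106,700 ≥ R$24,000, so the exemption is fully phased out
  Base: R$821,500 − R$0 = R$821,500
  R$821,500 × 21% = R$172,515

General income tax:
  R$412,000 × 15% = R$61,800
  R$263,000 × 25% = R$65,750
  → R$127,550

R$172,515 > R$127,550, so the minimum tax is the binding amount.

R$172,515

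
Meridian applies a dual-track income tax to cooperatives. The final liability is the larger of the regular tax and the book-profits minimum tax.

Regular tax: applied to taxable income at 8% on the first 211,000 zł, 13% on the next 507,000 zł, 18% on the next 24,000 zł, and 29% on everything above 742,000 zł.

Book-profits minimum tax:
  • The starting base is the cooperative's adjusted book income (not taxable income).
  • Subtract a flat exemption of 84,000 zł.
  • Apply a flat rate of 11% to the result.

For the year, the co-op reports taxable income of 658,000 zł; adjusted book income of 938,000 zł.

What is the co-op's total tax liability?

93,940 zł

Book-profits minimum tax:
  Base (adjusted book income): 938,000 zł
  Less exemption 84,000 zł → base 854,000 zł
  854,000 zł × 11% = 93,940 zł

Regular tax:
  211,000 zł × 8% = 16,880 zł
  447,000 zł × 13% = 58,110 zł
  → 74,990 zł

93,940 zł > 74,990 zł, so the book-profits minimum tax is the binding amount.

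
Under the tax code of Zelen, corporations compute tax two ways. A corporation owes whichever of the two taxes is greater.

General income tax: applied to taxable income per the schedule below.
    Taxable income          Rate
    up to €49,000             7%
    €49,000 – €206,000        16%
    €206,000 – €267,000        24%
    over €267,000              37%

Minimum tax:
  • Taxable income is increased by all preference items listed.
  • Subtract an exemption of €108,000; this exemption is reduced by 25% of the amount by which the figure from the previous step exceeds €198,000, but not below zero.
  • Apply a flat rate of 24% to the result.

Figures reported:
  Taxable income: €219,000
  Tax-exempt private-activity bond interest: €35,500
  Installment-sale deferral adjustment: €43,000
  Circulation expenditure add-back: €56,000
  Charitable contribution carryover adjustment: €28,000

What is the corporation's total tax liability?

Minimum tax:
  Adjusted income: €219,000 + €35,500 + €43,000 + €56,000 + €28,000 = €381,500
  Exemption: €108,000 − 25% × (€381,500 − €198,000) = €108,000 − €45,875 = €62,125
  Base: €381,500 − €62,125 = €319,375
  €319,375 × 24% = €76,650

General income tax:
  €49,000 × 7% = €3,430
  €157,000 × 16% = €25,120
  €13,000 × 24% = €3,120
  → €31,670

€76,650 > €31,670, so the minimum tax is the binding amount.

€76,650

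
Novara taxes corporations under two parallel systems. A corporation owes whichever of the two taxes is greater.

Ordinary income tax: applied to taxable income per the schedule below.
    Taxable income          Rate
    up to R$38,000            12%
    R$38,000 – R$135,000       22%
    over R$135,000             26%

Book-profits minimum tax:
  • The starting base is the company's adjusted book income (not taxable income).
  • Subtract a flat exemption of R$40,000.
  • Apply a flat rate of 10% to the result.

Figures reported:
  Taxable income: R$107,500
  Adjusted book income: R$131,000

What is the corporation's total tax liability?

R$19,850

Ordinary income tax:
  R$38,000 × 12% = R$4,560
  R$69,500 × 22% = R$15,290
  → R$19,850

Book-profits minimum tax:
  Base (adjusted book income): R$131,000
  Less exemption R$40,000 → base R$91,000
  R$91,000 × 10% = R$9,100

R$19,850 > R$9,100, so the ordinary income tax governs.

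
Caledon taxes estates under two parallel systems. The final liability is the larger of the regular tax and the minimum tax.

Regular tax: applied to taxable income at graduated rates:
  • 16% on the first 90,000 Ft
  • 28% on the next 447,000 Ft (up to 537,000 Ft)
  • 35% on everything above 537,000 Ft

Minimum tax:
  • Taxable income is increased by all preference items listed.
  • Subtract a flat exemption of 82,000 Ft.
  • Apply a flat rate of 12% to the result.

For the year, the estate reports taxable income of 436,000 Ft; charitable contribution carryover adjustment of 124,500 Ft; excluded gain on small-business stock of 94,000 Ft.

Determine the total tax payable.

Minimum tax:
  Adjusted income: 436,000 Ft + 124,500 Ft + 94,000 Ft = 654,500 Ft
  Less exemption 82,000 Ft → base 572,500 Ft
  572,500 Ft × 12% = 68,700 Ft

Regular tax:
  90,000 Ft × 16% = 14,400 Ft
  346,000 Ft × 28% = 96,880 Ft
  → 111,280 Ft

111,280 Ft > 68,700 Ft, so the regular tax governs.

111,280 Ft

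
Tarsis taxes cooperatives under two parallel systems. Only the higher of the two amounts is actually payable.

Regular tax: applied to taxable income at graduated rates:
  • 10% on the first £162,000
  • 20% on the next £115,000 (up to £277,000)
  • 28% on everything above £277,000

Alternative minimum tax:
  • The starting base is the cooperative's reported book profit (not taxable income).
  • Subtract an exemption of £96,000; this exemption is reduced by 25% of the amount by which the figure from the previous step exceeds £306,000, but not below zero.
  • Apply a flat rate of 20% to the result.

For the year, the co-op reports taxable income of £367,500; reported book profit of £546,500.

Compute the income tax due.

£102,125

Alternative minimum tax:
  Base (reported book profit): £546,500
  Exemption: £96,000 − 25% × (£546,500 − £306,000) = £96,000 − £60,125 = £35,875
  Base: £546,500 − £35,875 = £510,625
  £510,625 × 20% = £102,125

Regular tax:
  £162,000 × 10% = £16,200
  £115,000 × 20% = £23,000
  £90,500 × 28% = £25,340
  → £64,540

£102,125 > £64,540, so the alternative minimum tax is the binding amount.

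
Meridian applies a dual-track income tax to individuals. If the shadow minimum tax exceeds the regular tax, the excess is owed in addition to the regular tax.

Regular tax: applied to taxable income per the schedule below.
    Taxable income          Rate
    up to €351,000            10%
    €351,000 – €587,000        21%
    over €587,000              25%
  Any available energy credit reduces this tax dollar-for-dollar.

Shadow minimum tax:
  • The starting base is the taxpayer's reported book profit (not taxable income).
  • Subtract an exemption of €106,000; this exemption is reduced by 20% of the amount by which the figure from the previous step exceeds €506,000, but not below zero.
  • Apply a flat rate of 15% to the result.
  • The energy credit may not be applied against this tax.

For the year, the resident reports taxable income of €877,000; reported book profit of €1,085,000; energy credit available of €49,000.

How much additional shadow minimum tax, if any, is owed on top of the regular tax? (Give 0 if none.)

€54,590

Regular tax:
  €351,000 × 10% = €35,100
  €236,000 × 21% = €49,560
  €290,000 × 25% = €72,500
  → €157,160
  Less energy credit €49,000 → €108,160

Shadow minimum tax:
  Base (reported book profit): €1,085,000
  Exemption: 20% × (€1,085,000 − €506,000) = €115,800 ≥ €106,000, so the exemption is fully phased out
  Base: €1,085,000 − €0 = €1,085,000
  €1,085,000 × 15% = €162,750

Excess of shadow minimum tax over regular tax: €162,750 − €108,160 = €54,590.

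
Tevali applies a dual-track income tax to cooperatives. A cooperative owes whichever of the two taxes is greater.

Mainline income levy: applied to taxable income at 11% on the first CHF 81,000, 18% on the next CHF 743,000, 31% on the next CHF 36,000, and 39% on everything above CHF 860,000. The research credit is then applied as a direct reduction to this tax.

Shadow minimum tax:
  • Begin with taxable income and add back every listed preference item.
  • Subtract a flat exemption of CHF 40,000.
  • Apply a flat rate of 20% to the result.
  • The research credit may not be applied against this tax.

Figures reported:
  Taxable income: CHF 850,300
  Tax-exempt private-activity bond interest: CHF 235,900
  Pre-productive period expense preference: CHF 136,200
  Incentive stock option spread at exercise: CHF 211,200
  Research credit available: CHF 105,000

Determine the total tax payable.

Shadow minimum tax:
  Adjusted income: CHF 850,300 + CHF 235,900 + CHF 136,200 + CHF 211,200 = CHF 1,433,600
  Less exemption CHF 40,000 → base CHF 1,393,600
  CHF 1,393,600 × 20% = CHF 278,720

Mainline income levy:
  CHF 81,000 × 11% = CHF 8,910
  CHF 743,000 × 18% = CHF 133,740
  CHF 26,300 × 31% = CHF 8,153
  → CHF 150,803
  Less research credit CHF 105,000 → CHF 45,803

CHF 278,720 > CHF 45,803, so the shadow minimum tax is the binding amount.

CHF 278,720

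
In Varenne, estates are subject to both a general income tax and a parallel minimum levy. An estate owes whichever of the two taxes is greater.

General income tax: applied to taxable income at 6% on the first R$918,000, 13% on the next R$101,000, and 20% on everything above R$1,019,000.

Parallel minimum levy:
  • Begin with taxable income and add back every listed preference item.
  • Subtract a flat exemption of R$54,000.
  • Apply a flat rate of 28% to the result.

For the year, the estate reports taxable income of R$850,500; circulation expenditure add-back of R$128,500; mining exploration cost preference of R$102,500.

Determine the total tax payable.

General income tax:
  R$850,500 × 6% = R$51,030

Parallel minimum levy:
  Adjusted income: R$850,500 + R$128,500 + R$102,500 = R$1,081,500
  Less exemption R$54,000 → base R$1,027,500
  R$1,027,500 × 28% = R$287,700

R$287,700 > R$51,030, so the parallel minimum levy is the binding amount.

R$287,700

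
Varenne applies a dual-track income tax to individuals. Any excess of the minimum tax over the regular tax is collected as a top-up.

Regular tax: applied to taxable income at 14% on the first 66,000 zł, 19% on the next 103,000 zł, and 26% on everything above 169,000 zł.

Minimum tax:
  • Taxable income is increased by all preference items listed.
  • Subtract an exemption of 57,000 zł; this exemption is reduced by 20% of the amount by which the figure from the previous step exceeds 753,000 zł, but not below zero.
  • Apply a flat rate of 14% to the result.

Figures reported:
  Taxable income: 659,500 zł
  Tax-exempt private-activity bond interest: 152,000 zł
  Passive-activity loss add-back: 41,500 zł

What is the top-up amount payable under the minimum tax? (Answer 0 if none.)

Regular tax:
  66,000 zł × 14% = 9,240 zł
  103,000 zł × 19% = 19,570 zł
  490,500 zł × 26% = 127,530 zł
  → 156,340 zł

Minimum tax:
  Adjusted income: 659,500 zł + 152,000 zł + 41,500 zł = 853,000 zł
  Exemption: 57,000 zł − 20% × (853,000 zł − 753,000 zł) = 57,000 zł − 20,000 zł = 37,000 zł
  Base: 853,000 zł − 37,000 zł = 816,000 zł
  816,000 zł × 14% = 114,240 zł

114,240 zł ≤ 156,340 zł, so no add-on is due.

0 zł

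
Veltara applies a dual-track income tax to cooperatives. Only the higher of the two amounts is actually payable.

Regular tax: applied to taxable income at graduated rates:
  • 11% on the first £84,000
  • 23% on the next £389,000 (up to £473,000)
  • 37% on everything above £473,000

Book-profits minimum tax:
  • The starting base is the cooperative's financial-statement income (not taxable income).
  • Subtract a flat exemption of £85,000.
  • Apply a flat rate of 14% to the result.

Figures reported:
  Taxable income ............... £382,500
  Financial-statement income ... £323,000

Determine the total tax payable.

£77,895

Book-profits minimum tax:
  Base (financial-statement income): £323,000
  Less exemption £85,000 → base £238,000
  £238,000 × 14% = £33,320

Regular tax:
  £84,000 × 11% = £9,240
  £298,500 × 23% = £68,655
  → £77,895

£77,895 > £33,320, so the regular tax governs.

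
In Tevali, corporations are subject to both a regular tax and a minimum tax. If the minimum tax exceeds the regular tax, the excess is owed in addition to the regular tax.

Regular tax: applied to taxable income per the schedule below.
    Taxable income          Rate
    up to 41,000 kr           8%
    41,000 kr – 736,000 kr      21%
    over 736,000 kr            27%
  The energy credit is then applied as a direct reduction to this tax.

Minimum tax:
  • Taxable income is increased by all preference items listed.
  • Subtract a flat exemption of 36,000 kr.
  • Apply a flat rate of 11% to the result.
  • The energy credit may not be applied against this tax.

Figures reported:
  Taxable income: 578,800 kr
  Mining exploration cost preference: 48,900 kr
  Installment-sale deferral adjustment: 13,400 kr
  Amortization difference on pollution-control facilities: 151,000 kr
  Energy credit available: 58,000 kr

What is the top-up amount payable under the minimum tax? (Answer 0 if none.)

Regular tax:
  41,000 kr × 8% = 3,280 kr
  537,800 kr × 21% = 112,938 kr
  → 116,218 kr
  Less energy credit 58,000 kr → 58,218 kr

Minimum tax:
  Adjusted income: 578,800 kr + 48,900 kr + 13,400 kr + 151,000 kr = 792,100 kr
  Less exemption 36,000 kr → base 756,100 kr
  756,100 kr × 11% = 83,171 kr

Excess of minimum tax over regular tax: 83,171 kr − 58,218 kr = 24,953 kr.

24,953 kr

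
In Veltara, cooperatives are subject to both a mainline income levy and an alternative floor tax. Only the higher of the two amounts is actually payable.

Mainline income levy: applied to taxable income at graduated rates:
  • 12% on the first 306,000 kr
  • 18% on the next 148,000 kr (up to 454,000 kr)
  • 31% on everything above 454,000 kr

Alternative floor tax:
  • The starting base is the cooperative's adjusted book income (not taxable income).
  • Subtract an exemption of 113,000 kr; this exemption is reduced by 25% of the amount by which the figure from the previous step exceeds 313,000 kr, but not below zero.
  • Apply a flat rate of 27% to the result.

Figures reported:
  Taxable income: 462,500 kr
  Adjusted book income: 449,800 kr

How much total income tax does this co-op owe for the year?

100,170 kr

Alternative floor tax:
  Base (adjusted book income): 449,800 kr
  Exemption: 113,000 kr − 25% × (449,800 kr − 313,000 kr) = 113,000 kr − 34,200 kr = 78,800 kr
  Base: 449,800 kr − 78,800 kr = 371,000 kr
  371,000 kr × 27% = 100,170 kr

Mainline income levy:
  306,000 kr × 12% = 36,720 kr
  148,000 kr × 18% = 26,640 kr
  8,500 kr × 31% = 2,635 kr
  → 65,995 kr

100,170 kr > 65,995 kr, so the alternative floor tax is the binding amount.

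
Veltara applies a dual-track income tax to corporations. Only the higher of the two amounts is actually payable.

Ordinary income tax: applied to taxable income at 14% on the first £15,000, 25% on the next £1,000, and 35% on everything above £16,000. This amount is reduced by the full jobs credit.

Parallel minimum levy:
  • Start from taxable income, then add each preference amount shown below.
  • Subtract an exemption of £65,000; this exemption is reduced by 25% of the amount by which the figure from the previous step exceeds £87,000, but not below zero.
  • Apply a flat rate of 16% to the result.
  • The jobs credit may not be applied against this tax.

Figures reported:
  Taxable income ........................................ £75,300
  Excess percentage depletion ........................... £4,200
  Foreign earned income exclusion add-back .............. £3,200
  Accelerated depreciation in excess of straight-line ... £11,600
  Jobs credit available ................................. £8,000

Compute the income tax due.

£15,105

Ordinary income tax:
  £15,000 × 14% = £2,100
  £1,000 × 25% = £250
  £59,300 × 35% = £20,755
  → £23,105
  Less jobs credit £8,000 → £15,105

Parallel minimum levy:
  Adjusted income: £75,300 + £4,200 + £3,200 + £11,600 = £94,300
  Exemption: £65,000 − 25% × (£94,300 − £87,000) = £65,000 − £1,825 = £63,175
  Base: £94,300 − £63,175 = £31,125
  £31,125 × 16% = £4,980

£15,105 > £4,980, so the ordinary income tax governs.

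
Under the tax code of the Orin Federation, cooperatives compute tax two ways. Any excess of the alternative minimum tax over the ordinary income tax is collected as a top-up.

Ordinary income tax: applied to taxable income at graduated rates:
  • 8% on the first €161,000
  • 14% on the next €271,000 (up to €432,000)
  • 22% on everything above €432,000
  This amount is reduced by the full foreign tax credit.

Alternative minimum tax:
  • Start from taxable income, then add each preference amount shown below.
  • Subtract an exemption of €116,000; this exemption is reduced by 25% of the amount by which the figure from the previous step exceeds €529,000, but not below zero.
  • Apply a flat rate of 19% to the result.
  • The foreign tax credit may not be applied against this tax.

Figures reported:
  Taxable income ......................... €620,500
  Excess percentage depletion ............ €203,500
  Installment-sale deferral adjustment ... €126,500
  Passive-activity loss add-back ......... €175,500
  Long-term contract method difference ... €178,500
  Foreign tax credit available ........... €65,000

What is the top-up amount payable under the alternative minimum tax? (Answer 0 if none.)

€220,565

Alternative minimum tax:
  Adjusted income: €620,500 + €203,500 + €126,500 + €175,500 + €178,500 = €1,304,500
  Exemption: 25% × (€1,304,500 − €529,000) = €193,875 ≥ €116,000, so the exemption is fully phased out
  Base: €1,304,500 − €0 = €1,304,500
  €1,304,500 × 19% = €247,855

Ordinary income tax:
  €161,000 × 8% = €12,880
  €271,000 × 14% = €37,940
  €188,500 × 22% = €41,470
  → €92,290
  Less foreign tax credit €65,000 → €27,290

Excess of alternative minimum tax over ordinary income tax: €247,855 − €27,290 = €220,565.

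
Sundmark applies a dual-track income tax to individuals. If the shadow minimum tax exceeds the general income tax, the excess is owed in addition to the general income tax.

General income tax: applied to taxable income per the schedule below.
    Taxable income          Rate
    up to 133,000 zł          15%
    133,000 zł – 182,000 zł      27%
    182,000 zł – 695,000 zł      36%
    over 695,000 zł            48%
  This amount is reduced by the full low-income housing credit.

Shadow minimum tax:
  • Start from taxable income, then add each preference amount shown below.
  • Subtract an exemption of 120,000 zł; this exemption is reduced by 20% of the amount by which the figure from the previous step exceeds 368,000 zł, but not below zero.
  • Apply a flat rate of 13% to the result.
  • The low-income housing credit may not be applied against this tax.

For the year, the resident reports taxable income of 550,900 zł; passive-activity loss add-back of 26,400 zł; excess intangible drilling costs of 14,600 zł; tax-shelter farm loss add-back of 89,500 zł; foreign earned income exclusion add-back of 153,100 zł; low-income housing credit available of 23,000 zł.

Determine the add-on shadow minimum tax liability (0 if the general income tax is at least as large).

General income tax:
  133,000 zł × 15% = 19,950 zł
  49,000 zł × 27% = 13,230 zł
  368,900 zł × 36% = 132,804 zł
  → 165,984 zł
  Less low-income housing credit 23,000 zł → 142,984 zł

Shadow minimum tax:
  Adjusted income: 550,900 zł + 26,400 zł + 14,600 zł + 89,500 zł + 153,100 zł = 834,500 zł
  Exemption: 120,000 zł − 20% × (834,500 zł − 368,000 zł) = 120,000 zł − 93,300 zł = 26,700 zł
  Base: 834,500 zł − 26,700 zł = 807,800 zł
  807,800 zł × 13% = 105,014 zł

105,014 zł ≤ 142,984 zł, so no add-on is due.

0 zł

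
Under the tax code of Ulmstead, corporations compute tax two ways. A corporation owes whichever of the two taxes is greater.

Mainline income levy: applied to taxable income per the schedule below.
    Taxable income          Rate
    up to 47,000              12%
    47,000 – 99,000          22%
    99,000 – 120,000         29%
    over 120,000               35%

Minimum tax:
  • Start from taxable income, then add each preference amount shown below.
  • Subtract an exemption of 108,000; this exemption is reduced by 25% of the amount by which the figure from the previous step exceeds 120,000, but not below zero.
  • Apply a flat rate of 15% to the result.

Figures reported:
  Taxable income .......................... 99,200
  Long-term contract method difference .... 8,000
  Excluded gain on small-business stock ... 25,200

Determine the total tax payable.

Mainline income levy:
  47,000 × 12% = 5,640
  52,000 × 22% = 11,440
  200 × 29% = 58
  → 17,138

Minimum tax:
  Adjusted income: 99,200 + 8,000 + 25,200 = 132,400
  Exemption: 108,000 − 25% × (132,400 − 120,000) = 108,000 − 3,100 = 104,900
  Base: 132,400 − 104,900 = 27,500
  27,500 × 15% = 4,125

17,138 > 4,125, so the mainline income levy governs.

17,138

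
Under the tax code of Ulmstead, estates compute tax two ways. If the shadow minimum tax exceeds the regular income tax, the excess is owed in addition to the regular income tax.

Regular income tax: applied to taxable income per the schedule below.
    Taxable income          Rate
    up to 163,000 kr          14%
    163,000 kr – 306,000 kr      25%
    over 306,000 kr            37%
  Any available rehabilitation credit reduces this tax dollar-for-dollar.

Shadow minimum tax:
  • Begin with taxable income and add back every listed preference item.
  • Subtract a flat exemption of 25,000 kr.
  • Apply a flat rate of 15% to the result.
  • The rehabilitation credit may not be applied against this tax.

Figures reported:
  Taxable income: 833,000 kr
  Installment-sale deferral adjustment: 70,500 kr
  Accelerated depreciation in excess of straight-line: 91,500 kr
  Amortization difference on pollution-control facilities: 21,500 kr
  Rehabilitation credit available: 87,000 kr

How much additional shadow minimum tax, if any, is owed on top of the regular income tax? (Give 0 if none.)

Shadow minimum tax:
  Adjusted income: 833,000 kr + 70,500 kr + 91,500 kr + 21,500 kr = 1,016,500 kr
  Less exemption 25,000 kr → base 991,500 kr
  991,500 kr × 15% = 148,725 kr

Regular income tax:
  163,000 kr × 14% = 22,820 kr
  143,000 kr × 25% = 35,750 kr
  527,000 kr × 37% = 194,990 kr
  → 253,560 kr
  Less rehabilitation credit 87,000 kr → 166,560 kr

148,725 kr ≤ 166,560 kr, so no add-on is due.

0 kr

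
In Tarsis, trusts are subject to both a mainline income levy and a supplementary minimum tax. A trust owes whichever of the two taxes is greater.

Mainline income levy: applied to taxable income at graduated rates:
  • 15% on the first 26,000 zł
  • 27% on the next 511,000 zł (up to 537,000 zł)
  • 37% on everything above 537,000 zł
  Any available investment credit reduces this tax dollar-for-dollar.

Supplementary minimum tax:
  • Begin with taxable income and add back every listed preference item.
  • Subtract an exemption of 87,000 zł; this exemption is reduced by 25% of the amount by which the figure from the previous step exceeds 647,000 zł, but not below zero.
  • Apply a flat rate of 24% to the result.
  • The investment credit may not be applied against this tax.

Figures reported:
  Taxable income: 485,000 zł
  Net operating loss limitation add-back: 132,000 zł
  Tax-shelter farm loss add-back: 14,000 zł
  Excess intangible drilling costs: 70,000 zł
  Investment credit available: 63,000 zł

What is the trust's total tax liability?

Supplementary minimum tax:
  Adjusted income: 485,000 zł + 132,000 zł + 14,000 zł + 70,000 zł = 701,000 zł
  Exemption: 87,000 zł − 25% × (701,000 zł − 647,000 zł) = 87,000 zł − 13,500 zł = 73,500 zł
  Base: 701,000 zł − 73,500 zł = 627,500 zł
  627,500 zł × 24% = 150,600 zł

Mainline income levy:
  26,000 zł × 15% = 3,900 zł
  459,000 zł × 27% = 123,930 zł
  → 127,830 zł
  Less investment credit 63,000 zł → 64,830 zł

150,600 zł > 64,830 zł, so the supplementary minimum tax is the binding amount.

150,600 zł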